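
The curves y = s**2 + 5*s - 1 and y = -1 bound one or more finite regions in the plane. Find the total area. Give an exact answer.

Set the curves equal: s**2 + 5*s - 1 = -1, so s**2 + 5*s = 0, which factors as s*(s + 5) = 0. The curves meet at s = -5, 0.
On [-5, 0], y = -1 is on top; that piece has area ∫[-5,0] (-(s**2 + 5*s)) ds = 125/6.

125/6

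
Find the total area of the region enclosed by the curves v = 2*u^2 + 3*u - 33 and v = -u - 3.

512/3

Set the curves equal: 2*u^2 + 3*u - 33 = -u - 3, so 2*u^2 + 4*u - 30 = 0, which factors as 2*(u - 3)*(u + 5) = 0. The curves meet at u = -5, 3.
On [-5, 3], v = -u - 3 is on top; that piece has area ∫[-5,3] (-(2*u^2 + 4*u - 30)) du = 512/3.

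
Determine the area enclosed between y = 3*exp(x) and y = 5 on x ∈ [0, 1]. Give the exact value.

-12 - 10*log(3) + 3*exp(1) + 10*log(5)

The difference (3*exp(x)) - (5) = 3*exp(x) - 5 changes sign at x = log(5/3) inside [0, 1], so split the integral there.
∫[0,log(5/3)] (3*exp(x) - 5) dx = log(243/3125) + 2; the area of that piece is -2 + log(3125/243).
∫[log(5/3),1] (3*exp(x) - 5) dx = -10 - 5*log(3) + 5*log(5) + 3*exp(1).
Total area = (-2 + log(3125/243)) + (-10 - 5*log(3) + 5*log(5) + 3*exp(1)) = -12 - 10*log(3) + 3*exp(1) + 10*log(5).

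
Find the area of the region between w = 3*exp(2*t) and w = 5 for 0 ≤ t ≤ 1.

The difference (3*exp(2*t)) - (5) = 3*exp(2*t) - 5 changes sign at t = -log(3)/2 + log(5)/2 inside [0, 1], so split the integral there.
∫[0,-log(3)/2 + log(5)/2] (3*exp(2*t) - 5) dt = log(9*sqrt(15)/125) + 1; the area of that piece is -1 + log(25*sqrt(15)/27).
∫[-log(3)/2 + log(5)/2,1] (3*exp(2*t) - 5) dt = -15/2 - 5*log(3)/2 + 5*log(5)/2 + 3*exp(2)/2.
Total area = (-1 + log(25*sqrt(15)/27)) + (-15/2 - 5*log(3)/2 + 5*log(5)/2 + 3*exp(2)/2) = -17/2 - 11*log(3)/2 + log(15)/2 + 9*log(5)/2 + 3*exp(2)/2.

-17/2 - 11*log(3)/2 + log(15)/2 + 9*log(5)/2 + 3*exp(2)/2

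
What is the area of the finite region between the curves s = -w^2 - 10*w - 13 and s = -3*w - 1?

1/6

Both boundary curves give s as a function of w, so integrate with respect to w. Setting them equal: -w^2 - 7*w - 12 = 0, i.e. -(w + 3)*(w + 4) = 0, so they meet at w = -4, -3.
For w in [-4, -3], s = -w^2 - 10*w - 13 is on the right; area = ∫[-4,-3] (-w^2 - 7*w - 12) dw = 1/6.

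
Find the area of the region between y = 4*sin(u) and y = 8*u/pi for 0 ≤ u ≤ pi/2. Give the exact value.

On [0, pi/2], (4*sin(u)) - (8*u/pi) = -8*u/pi + 4*sin(u) is ≥ 0 throughout, so the area is a single integral of |-8*u/pi + 4*sin(u)|.
∫[0,pi/2] (-8*u/pi + 4*sin(u)) du = 4 - pi.

4 - pi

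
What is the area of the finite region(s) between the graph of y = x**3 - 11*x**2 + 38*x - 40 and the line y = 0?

The curve meets the x-axis where x**3 - 11*x**2 + 38*x - 40 = 0, i.e. (x - 5)*(x - 4)*(x - 2) = 0, at x = 2, 4, 5.
On [2, 4] the curve lies above the axis; ∫[2,4] (x**3 - 11*x**2 + 38*x - 40) dx = 8/3, giving area 8/3.
On [4, 5] the curve lies below the axis; ∫[4,5] (x**3 - 11*x**2 + 38*x - 40) dx = -5/12, giving area 5/12.
Total area = 8/3 + 5/12 = 37/12.

37/12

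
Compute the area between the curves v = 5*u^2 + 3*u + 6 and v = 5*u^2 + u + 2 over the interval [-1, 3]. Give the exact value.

On [-1, 3], (5*u^2 + 3*u + 6) - (5*u^2 + u + 2) = 2*u + 4 is ≥ 0 throughout, so the area is a single integral of |2*u + 4|.
∫[-1,3] (2*u + 4) du = 24.

24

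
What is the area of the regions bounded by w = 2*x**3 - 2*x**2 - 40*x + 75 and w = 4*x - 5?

Set the curves equal: 2*x**3 - 2*x**2 - 40*x + 75 = 4*x - 5, so 2*x**3 - 2*x**2 - 44*x + 80 = 0, which factors as 2*(x - 4)*(x - 2)*(x + 5) = 0. The curves meet at x = -5, 2, 4.
On [-5, 2], w = 2*x**3 - 2*x**2 - 40*x + 75 is on top; that piece has area ∫[-5,2] (2*x**3 - 2*x**2 - 44*x + 80) dx = 3773/6.
On [2, 4], w = 4*x - 5 is on top; that piece has area ∫[2,4] (-(2*x**3 - 2*x**2 - 44*x + 80)) dx = 64/3.
Total enclosed area = 3773/6 + 64/3 = 3901/6.

3901/6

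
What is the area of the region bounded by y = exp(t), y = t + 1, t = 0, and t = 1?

-5/2 + exp(1)

On [0, 1], (exp(t)) - (t + 1) = -t + exp(t) - 1 is ≥ 0 throughout, so the area is a single integral of |-t + exp(t) - 1|.
∫[0,1] (-t + exp(t) - 1) dt = -5/2 + exp(1).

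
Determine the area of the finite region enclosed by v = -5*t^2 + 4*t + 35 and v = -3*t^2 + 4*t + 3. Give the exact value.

512/3

Set the curves equal: -5*t^2 + 4*t + 35 = -3*t^2 + 4*t + 3, so -2*t^2 + 32 = 0, which factors as -2*(t - 4)*(t + 4) = 0. The curves meet at t = -4, 4.
On [-4, 4], v = -5*t^2 + 4*t + 35 is on top; that piece has area ∫[-4,4] (-2*t^2 + 32) dt = 512/3.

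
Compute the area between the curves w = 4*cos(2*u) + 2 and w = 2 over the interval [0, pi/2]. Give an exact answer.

4

The difference (4*cos(2*u) + 2) - (2) = 4*cos(2*u) changes sign at u = pi/4 inside [0, pi/2], so split the integral there.
∫[0,pi/4] (4*cos(2*u)) du = 2.
∫[pi/4,pi/2] (4*cos(2*u)) du = -2; the area of that piece is 2.
Total area = 2 + 2 = 4.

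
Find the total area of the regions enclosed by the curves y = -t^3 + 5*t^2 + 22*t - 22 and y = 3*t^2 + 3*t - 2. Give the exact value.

Set the curves equal: -t^3 + 5*t^2 + 22*t - 22 = 3*t^2 + 3*t - 2, so -t^3 + 2*t^2 + 19*t - 20 = 0, which factors as -(t - 5)*(t - 1)*(t + 4) = 0. The curves meet at t = -4, 1, 5.
On [-4, 1], y = 3*t^2 + 3*t - 2 is on top; that piece has area ∫[-4,1] (-(-t^3 + 2*t^2 + 19*t - 20)) dt = 1625/12.
On [1, 5], y = -t^3 + 5*t^2 + 22*t - 22 is on top; that piece has area ∫[1,5] (-t^3 + 2*t^2 + 19*t - 20) dt = 224/3.
Total enclosed area = 1625/12 + 224/3 = 2521/12.

2521/12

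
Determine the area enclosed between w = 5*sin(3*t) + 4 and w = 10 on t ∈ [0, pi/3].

-10/3 + 2*pi

On [0, pi/3], (5*sin(3*t) + 4) - (10) = 5*sin(3*t) - 6 is ≤ 0 throughout, so the area is a single integral of |5*sin(3*t) - 6|.
∫[0,pi/3] (5*sin(3*t) - 6) dt = 10/3 - 2*pi; the area of that piece is -10/3 + 2*pi.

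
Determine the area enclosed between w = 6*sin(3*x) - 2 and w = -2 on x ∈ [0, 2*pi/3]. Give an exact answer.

8

The difference (6*sin(3*x) - 2) - (-2) = 6*sin(3*x) changes sign at x = pi/3 inside [0, 2*pi/3], so split the integral there.
∫[0,pi/3] (6*sin(3*x)) dx = 4.
∫[pi/3,2*pi/3] (6*sin(3*x)) dx = -4; the area of that piece is 4.
Total area = 4 + 4 = 8.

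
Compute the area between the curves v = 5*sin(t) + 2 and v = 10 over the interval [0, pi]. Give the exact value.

On [0, pi], (5*sin(t) + 2) - (10) = 5*sin(t) - 8 is ≤ 0 throughout, so the area is a single integral of |5*sin(t) - 8|.
∫[0,pi] (5*sin(t) - 8) dt = 10 - 8*pi; the area of that piece is -10 + 8*pi.

-10 + 8*pi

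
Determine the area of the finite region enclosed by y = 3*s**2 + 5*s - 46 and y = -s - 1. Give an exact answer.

Set the curves equal: 3*s**2 + 5*s - 46 = -s - 1, so 3*s**2 + 6*s - 45 = 0, which factors as 3*(s - 3)*(s + 5) = 0. The curves meet at s = -5, 3.
On [-5, 3], y = -s - 1 is on top; that piece has area ∫[-5,3] (-(3*s**2 + 6*s - 45)) ds = 256.

256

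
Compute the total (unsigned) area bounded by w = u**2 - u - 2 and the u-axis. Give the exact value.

The curve meets the u-axis where u**2 - u - 2 = 0, i.e. (u - 2)*(u + 1) = 0, at u = -1, 2.
On [-1, 2] the curve lies below the axis; ∫[-1,2] (u**2 - u - 2) du = -9/2, giving area 9/2.

9/2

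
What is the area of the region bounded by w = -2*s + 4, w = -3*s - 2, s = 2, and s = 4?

On [2, 4], (-2*s + 4) - (-3*s - 2) = s + 6 is ≥ 0 throughout, so the area is a single integral of |s + 6|.
∫[2,4] (s + 6) ds = 18.

18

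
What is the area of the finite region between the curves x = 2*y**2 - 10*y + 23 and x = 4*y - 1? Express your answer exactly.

1/3

Both boundary curves give x as a function of y, so integrate with respect to y. Setting them equal: 2*y**2 - 14*y + 24 = 0, i.e. 2*(y - 4)*(y - 3) = 0, so they meet at y = 3, 4.
For y in [3, 4], x = 2*y**2 - 10*y + 23 is on the left; area = ∫[3,4] (-(2*y**2 - 14*y + 24)) dy = 1/3.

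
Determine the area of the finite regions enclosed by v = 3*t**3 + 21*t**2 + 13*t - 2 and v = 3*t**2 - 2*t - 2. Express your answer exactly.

393/4

Set the curves equal: 3*t**3 + 21*t**2 + 13*t - 2 = 3*t**2 - 2*t - 2, so 3*t**3 + 18*t**2 + 15*t = 0, which factors as 3*t*(t + 1)*(t + 5) = 0. The curves meet at t = -5, -1, 0.
On [-5, -1], v = 3*t**3 + 21*t**2 + 13*t - 2 is on top; that piece has area ∫[-5,-1] (3*t**3 + 18*t**2 + 15*t) dt = 96.
On [-1, 0], v = 3*t**2 - 2*t - 2 is on top; that piece has area ∫[-1,0] (-(3*t**3 + 18*t**2 + 15*t)) dt = 9/4.
Total enclosed area = 96 + 9/4 = 393/4.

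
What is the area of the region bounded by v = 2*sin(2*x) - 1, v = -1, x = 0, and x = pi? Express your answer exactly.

4

The difference (2*sin(2*x) - 1) - (-1) = 2*sin(2*x) changes sign at x = pi/2 inside [0, pi], so split the integral there.
∫[0,pi/2] (2*sin(2*x)) dx = 2.
∫[pi/2,pi] (2*sin(2*x)) dx = -2; the area of that piece is 2.
Total area = 2 + 2 = 4.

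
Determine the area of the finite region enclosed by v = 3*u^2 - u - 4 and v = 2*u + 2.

Set the curves equal: 3*u^2 - u - 4 = 2*u + 2, so 3*u^2 - 3*u - 6 = 0, which factors as 3*(u - 2)*(u + 1) = 0. The curves meet at u = -1, 2.
On [-1, 2], v = 2*u + 2 is on top; that piece has area ∫[-1,2] (-(3*u^2 - 3*u - 6)) du = 27/2.

27/2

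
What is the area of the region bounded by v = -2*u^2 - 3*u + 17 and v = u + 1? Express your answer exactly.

Set the curves equal: -2*u^2 - 3*u + 17 = u + 1, so -2*u^2 - 4*u + 16 = 0, which factors as -2*(u - 2)*(u + 4) = 0. The curves meet at u = -4, 2.
On [-4, 2], v = -2*u^2 - 3*u + 17 is on top; that piece has area ∫[-4,2] (-2*u^2 - 4*u + 16) du = 72.

72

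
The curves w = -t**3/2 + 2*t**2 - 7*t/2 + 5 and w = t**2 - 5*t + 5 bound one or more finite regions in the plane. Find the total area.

71/12

Set the curves equal: -t**3/2 + 2*t**2 - 7*t/2 + 5 = t**2 - 5*t + 5, so -t**3/2 + t**2 + 3*t/2 = 0, which factors as -t*(t - 3)*(t + 1)/2 = 0. The curves meet at t = -1, 0, 3.
On [-1, 0], w = t**2 - 5*t + 5 is on top; that piece has area ∫[-1,0] (-(-t**3/2 + t**2 + 3*t/2)) dt = 7/24.
On [0, 3], w = -t**3/2 + 2*t**2 - 7*t/2 + 5 is on top; that piece has area ∫[0,3] (-t**3/2 + t**2 + 3*t/2) dt = 45/8.
Total enclosed area = 7/24 + 45/8 = 71/12.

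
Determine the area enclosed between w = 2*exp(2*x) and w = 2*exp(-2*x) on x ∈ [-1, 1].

-4 + 2*exp(-2) + 2*exp(2)

The difference (2*exp(2*x)) - (2*exp(-2*x)) = 2*exp(2*x) - 2*exp(-2*x) changes sign at x = 0 inside [-1, 1], so split the integral there.
∫[-1,0] (2*exp(2*x) - 2*exp(-2*x)) dx = -exp(2) - exp(-2) + 2; the area of that piece is -2 + exp(-2) + exp(2).
∫[0,1] (2*exp(2*x) - 2*exp(-2*x)) dx = -2 + exp(-2) + exp(2).
Total area = (-2 + exp(-2) + exp(2)) + (-2 + exp(-2) + exp(2)) = -4 + 2*exp(-2) + 2*exp(2).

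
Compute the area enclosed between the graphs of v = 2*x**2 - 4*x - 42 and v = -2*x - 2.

243

Set the curves equal: 2*x**2 - 4*x - 42 = -2*x - 2, so 2*x**2 - 2*x - 40 = 0, which factors as 2*(x - 5)*(x + 4) = 0. The curves meet at x = -4, 5.
On [-4, 5], v = -2*x - 2 is on top; that piece has area ∫[-4,5] (-(2*x**2 - 2*x - 40)) dx = 243.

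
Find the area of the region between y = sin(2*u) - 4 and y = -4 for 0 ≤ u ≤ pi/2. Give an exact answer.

1

On [0, pi/2], (sin(2*u) - 4) - (-4) = sin(2*u) is ≥ 0 throughout, so the area is a single integral of |sin(2*u)|.
∫[0,pi/2] (sin(2*u)) du = 1.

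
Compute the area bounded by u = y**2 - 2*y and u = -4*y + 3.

32/3

Both boundary curves give u as a function of y, so integrate with respect to y. Setting them equal: y**2 + 2*y - 3 = 0, i.e. (y - 1)*(y + 3) = 0, so they meet at y = -3, 1.
For y in [-3, 1], u = y**2 - 2*y is on the left; area = ∫[-3,1] (-(y**2 + 2*y - 3)) dy = 32/3.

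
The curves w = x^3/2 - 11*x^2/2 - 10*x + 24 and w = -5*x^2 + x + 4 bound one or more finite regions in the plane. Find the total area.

Set the curves equal: x^3/2 - 11*x^2/2 - 10*x + 24 = -5*x^2 + x + 4, so x^3/2 - x^2/2 - 11*x + 20 = 0, which factors as (x - 4)*(x - 2)*(x + 5)/2 = 0. The curves meet at x = -5, 2, 4.
On [-5, 2], w = x^3/2 - 11*x^2/2 - 10*x + 24 is on top; that piece has area ∫[-5,2] (x^3/2 - x^2/2 - 11*x + 20) dx = 3773/24.
On [2, 4], w = -5*x^2 + x + 4 is on top; that piece has area ∫[2,4] (-(x^3/2 - x^2/2 - 11*x + 20)) dx = 16/3.
Total enclosed area = 3773/24 + 16/3 = 3901/24.

3901/24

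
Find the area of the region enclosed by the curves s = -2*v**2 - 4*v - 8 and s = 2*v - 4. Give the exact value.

1/3

Both boundary curves give s as a function of v, so integrate with respect to v. Setting them equal: -2*v**2 - 6*v - 4 = 0, i.e. -2*(v + 1)*(v + 2) = 0, so they meet at v = -2, -1.
For v in [-2, -1], s = -2*v**2 - 4*v - 8 is on the right; area = ∫[-2,-1] (-2*v**2 - 6*v - 4) dv = 1/3.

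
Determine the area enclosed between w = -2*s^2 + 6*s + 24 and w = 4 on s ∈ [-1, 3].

On [-1, 3], (-2*s^2 + 6*s + 24) - (4) = -2*s^2 + 6*s + 20 is ≥ 0 throughout, so the area is a single integral of |-2*s^2 + 6*s + 20|.
∫[-1,3] (-2*s^2 + 6*s + 20) ds = 256/3.

256/3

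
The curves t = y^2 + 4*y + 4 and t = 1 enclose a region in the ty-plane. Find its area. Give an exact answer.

4/3

Both boundary curves give t as a function of y, so integrate with respect to y. Setting them equal: y^2 + 4*y + 3 = 0, i.e. (y + 1)*(y + 3) = 0, so they meet at y = -3, -1.
For y in [-3, -1], t = y^2 + 4*y + 4 is on the left; area = ∫[-3,-1] (-(y^2 + 4*y + 3)) dy = 4/3.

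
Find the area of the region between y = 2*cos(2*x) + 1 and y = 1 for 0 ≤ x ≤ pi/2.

The difference (2*cos(2*x) + 1) - (1) = 2*cos(2*x) changes sign at x = pi/4 inside [0, pi/2], so split the integral there.
∫[0,pi/4] (2*cos(2*x)) dx = 1.
∫[pi/4,pi/2] (2*cos(2*x)) dx = -1; the area of that piece is 1.
Total area = 1 + 1 = 2.

2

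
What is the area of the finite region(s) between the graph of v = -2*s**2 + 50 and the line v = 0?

The curve meets the s-axis where -2*s**2 + 50 = 0, i.e. -2*(s - 5)*(s + 5) = 0, at s = -5, 5.
On [-5, 5] the curve lies above the axis; ∫[-5,5] (-2*s**2 + 50) ds = 1000/3, giving area 1000/3.

1000/3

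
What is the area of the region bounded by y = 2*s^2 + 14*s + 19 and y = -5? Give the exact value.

1/3

Set the curves equal: 2*s^2 + 14*s + 19 = -5, so 2*s^2 + 14*s + 24 = 0, which factors as 2*(s + 3)*(s + 4) = 0. The curves meet at s = -4, -3.
On [-4, -3], y = -5 is on top; that piece has area ∫[-4,-3] (-(2*s^2 + 14*s + 24)) ds = 1/3.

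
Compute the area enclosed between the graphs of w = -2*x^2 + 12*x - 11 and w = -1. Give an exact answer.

64/3

Set the curves equal: -2*x^2 + 12*x - 11 = -1, so -2*x^2 + 12*x - 10 = 0, which factors as -2*(x - 5)*(x - 1) = 0. The curves meet at x = 1, 5.
On [1, 5], w = -2*x^2 + 12*x - 11 is on top; that piece has area ∫[1,5] (-2*x^2 + 12*x - 10) dx = 64/3.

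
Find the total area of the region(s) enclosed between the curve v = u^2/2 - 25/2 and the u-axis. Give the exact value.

250/3

The curve meets the u-axis where u^2/2 - 25/2 = 0, i.e. (u - 5)*(u + 5)/2 = 0, at u = -5, 5.
On [-5, 5] the curve lies below the axis; ∫[-5,5] (u^2/2 - 25/2) du = -250/3, giving area 250/3.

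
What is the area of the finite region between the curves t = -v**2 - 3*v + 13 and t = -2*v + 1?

343/6

Both boundary curves give t as a function of v, so integrate with respect to v. Setting them equal: -v**2 - v + 12 = 0, i.e. -(v - 3)*(v + 4) = 0, so they meet at v = -4, 3.
For v in [-4, 3], t = -v**2 - 3*v + 13 is on the right; area = ∫[-4,3] (-v**2 - v + 12) dv = 343/6.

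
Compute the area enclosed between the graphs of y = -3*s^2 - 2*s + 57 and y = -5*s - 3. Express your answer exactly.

Set the curves equal: -3*s^2 - 2*s + 57 = -5*s - 3, so -3*s^2 + 3*s + 60 = 0, which factors as -3*(s - 5)*(s + 4) = 0. The curves meet at s = -4, 5.
On [-4, 5], y = -3*s^2 - 2*s + 57 is on top; that piece has area ∫[-4,5] (-3*s^2 + 3*s + 60) ds = 729/2.

729/2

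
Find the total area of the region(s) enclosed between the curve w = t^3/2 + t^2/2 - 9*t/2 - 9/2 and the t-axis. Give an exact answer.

74/3

The curve meets the t-axis where t^3/2 + t^2/2 - 9*t/2 - 9/2 = 0, i.e. (t - 3)*(t + 1)*(t + 3)/2 = 0, at t = -3, -1, 3.
On [-3, -1] the curve lies above the axis; ∫[-3,-1] (t^3/2 + t^2/2 - 9*t/2 - 9/2) dt = 10/3, giving area 10/3.
On [-1, 3] the curve lies below the axis; ∫[-1,3] (t^3/2 + t^2/2 - 9*t/2 - 9/2) dt = -64/3, giving area 64/3.
Total area = 10/3 + 64/3 = 74/3.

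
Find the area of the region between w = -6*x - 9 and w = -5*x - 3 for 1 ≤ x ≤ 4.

On [1, 4], (-6*x - 9) - (-5*x - 3) = -x - 6 is ≤ 0 throughout, so the area is a single integral of |-x - 6|.
∫[1,4] (-x - 6) dx = -51/2; the area of that piece is 51/2.

51/2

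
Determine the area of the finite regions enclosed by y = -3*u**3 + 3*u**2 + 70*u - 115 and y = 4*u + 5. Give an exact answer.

3901/4

Set the curves equal: -3*u**3 + 3*u**2 + 70*u - 115 = 4*u + 5, so -3*u**3 + 3*u**2 + 66*u - 120 = 0, which factors as -3*(u - 4)*(u - 2)*(u + 5) = 0. The curves meet at u = -5, 2, 4.
On [-5, 2], y = 4*u + 5 is on top; that piece has area ∫[-5,2] (-(-3*u**3 + 3*u**2 + 66*u - 120)) du = 3773/4.
On [2, 4], y = -3*u**3 + 3*u**2 + 70*u - 115 is on top; that piece has area ∫[2,4] (-3*u**3 + 3*u**2 + 66*u - 120) du = 32.
Total enclosed area = 3773/4 + 32 = 3901/4.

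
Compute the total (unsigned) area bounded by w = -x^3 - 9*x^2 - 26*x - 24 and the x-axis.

The curve meets the x-axis where -x^3 - 9*x^2 - 26*x - 24 = 0, i.e. -(x + 2)*(x + 3)*(x + 4) = 0, at x = -4, -3, -2.
On [-4, -3] the curve lies below the axis; ∫[-4,-3] (-x^3 - 9*x^2 - 26*x - 24) dx = -1/4, giving area 1/4.
On [-3, -2] the curve lies above the axis; ∫[-3,-2] (-x^3 - 9*x^2 - 26*x - 24) dx = 1/4, giving area 1/4.
Total area = 1/4 + 1/4 = 1/2.

1/2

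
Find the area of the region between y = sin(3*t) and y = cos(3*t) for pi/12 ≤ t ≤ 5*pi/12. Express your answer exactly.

On [pi/12, 5*pi/12], (sin(3*t)) - (cos(3*t)) = sin(3*t) - cos(3*t) is ≥ 0 throughout, so the area is a single integral of |sin(3*t) - cos(3*t)|.
∫[pi/12,5*pi/12] (sin(3*t) - cos(3*t)) dt = 2*sqrt(2)/3.

2*sqrt(2)/3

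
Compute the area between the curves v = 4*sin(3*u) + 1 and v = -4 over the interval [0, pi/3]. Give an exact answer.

On [0, pi/3], (4*sin(3*u) + 1) - (-4) = 4*sin(3*u) + 5 is ≥ 0 throughout, so the area is a single integral of |4*sin(3*u) + 5|.
∫[0,pi/3] (4*sin(3*u) + 5) du = 8/3 + 5*pi/3.

8/3 + 5*pi/3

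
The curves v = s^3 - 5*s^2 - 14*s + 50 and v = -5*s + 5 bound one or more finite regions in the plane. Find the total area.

Set the curves equal: s^3 - 5*s^2 - 14*s + 50 = -5*s + 5, so s^3 - 5*s^2 - 9*s + 45 = 0, which factors as (s - 5)*(s - 3)*(s + 3) = 0. The curves meet at s = -3, 3, 5.
On [-3, 3], v = s^3 - 5*s^2 - 14*s + 50 is on top; that piece has area ∫[-3,3] (s^3 - 5*s^2 - 9*s + 45) ds = 180.
On [3, 5], v = -5*s + 5 is on top; that piece has area ∫[3,5] (-(s^3 - 5*s^2 - 9*s + 45)) ds = 28/3.
Total enclosed area = 180 + 28/3 = 568/3.

568/3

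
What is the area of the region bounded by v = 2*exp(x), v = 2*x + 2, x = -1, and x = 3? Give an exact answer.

-16 - 2*exp(-1) + 2*exp(3)

On [-1, 3], (2*exp(x)) - (2*x + 2) = -2*x + 2*exp(x) - 2 is ≥ 0 throughout, so the area is a single integral of |-2*x + 2*exp(x) - 2|.
∫[-1,3] (-2*x + 2*exp(x) - 2) dx = -16 - 2*exp(-1) + 2*exp(3).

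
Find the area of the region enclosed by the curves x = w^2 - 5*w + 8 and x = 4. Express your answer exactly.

9/2

Both boundary curves give x as a function of w, so integrate with respect to w. Setting them equal: w^2 - 5*w + 4 = 0, i.e. (w - 4)*(w - 1) = 0, so they meet at w = 1, 4.
For w in [1, 4], x = w^2 - 5*w + 8 is on the left; area = ∫[1,4] (-(w^2 - 5*w + 4)) dw = 9/2.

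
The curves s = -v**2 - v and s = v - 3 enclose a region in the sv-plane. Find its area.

Both boundary curves give s as a function of v, so integrate with respect to v. Setting them equal: -v**2 - 2*v + 3 = 0, i.e. -(v - 1)*(v + 3) = 0, so they meet at v = -3, 1.
For v in [-3, 1], s = -v**2 - v is on the right; area = ∫[-3,1] (-v**2 - 2*v + 3) dv = 32/3.

32/3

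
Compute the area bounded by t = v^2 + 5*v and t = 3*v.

Both boundary curves give t as a function of v, so integrate with respect to v. Setting them equal: v^2 + 2*v = 0, i.e. v*(v + 2) = 0, so they meet at v = -2, 0.
For v in [-2, 0], t = v^2 + 5*v is on the left; area = ∫[-2,0] (-(v^2 + 2*v)) dv = 4/3.

4/3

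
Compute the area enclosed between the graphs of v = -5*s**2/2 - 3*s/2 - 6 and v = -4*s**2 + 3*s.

125/4

Set the curves equal: -5*s**2/2 - 3*s/2 - 6 = -4*s**2 + 3*s, so 3*s**2/2 - 9*s/2 - 6 = 0, which factors as 3*(s - 4)*(s + 1)/2 = 0. The curves meet at s = -1, 4.
On [-1, 4], v = -4*s**2 + 3*s is on top; that piece has area ∫[-1,4] (-(3*s**2/2 - 9*s/2 - 6)) ds = 125/4.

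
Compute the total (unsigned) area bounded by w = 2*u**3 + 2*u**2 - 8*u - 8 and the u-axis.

The curve meets the u-axis where 2*u**3 + 2*u**2 - 8*u - 8 = 0, i.e. 2*(u - 2)*(u + 1)*(u + 2) = 0, at u = -2, -1, 2.
On [-2, -1] the curve lies above the axis; ∫[-2,-1] (2*u**3 + 2*u**2 - 8*u - 8) du = 7/6, giving area 7/6.
On [-1, 2] the curve lies below the axis; ∫[-1,2] (2*u**3 + 2*u**2 - 8*u - 8) du = -45/2, giving area 45/2.
Total area = 7/6 + 45/2 = 71/3.

71/3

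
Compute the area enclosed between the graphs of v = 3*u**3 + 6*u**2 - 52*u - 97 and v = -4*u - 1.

Set the curves equal: 3*u**3 + 6*u**2 - 52*u - 97 = -4*u - 1, so 3*u**3 + 6*u**2 - 48*u - 96 = 0, which factors as 3*(u - 4)*(u + 2)*(u + 4) = 0. The curves meet at u = -4, -2, 4.
On [-4, -2], v = 3*u**3 + 6*u**2 - 52*u - 97 is on top; that piece has area ∫[-4,-2] (3*u**3 + 6*u**2 - 48*u - 96) du = 28.
On [-2, 4], v = -4*u - 1 is on top; that piece has area ∫[-2,4] (-(3*u**3 + 6*u**2 - 48*u - 96)) du = 540.
Total enclosed area = 28 + 540 = 568.

568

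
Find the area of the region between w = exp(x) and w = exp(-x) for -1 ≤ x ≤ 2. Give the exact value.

The difference (exp(x)) - (exp(-x)) = exp(x) - exp(-x) changes sign at x = 0 inside [-1, 2], so split the integral there.
∫[-1,0] (exp(x) - exp(-x)) dx = -exp(1) - exp(-1) + 2; the area of that piece is -2 + exp(-1) + exp(1).
∫[0,2] (exp(x) - exp(-x)) dx = -2 + exp(-2) + exp(2).
Total area = (-2 + exp(-1) + exp(1)) + (-2 + exp(-2) + exp(2)) = -4 + exp(-2) + exp(-1) + exp(1) + exp(2).

-4 + exp(-2) + exp(-1) + exp(1) + exp(2)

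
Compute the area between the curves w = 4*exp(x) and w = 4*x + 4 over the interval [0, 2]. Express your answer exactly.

-20 + 4*exp(2)

On [0, 2], (4*exp(x)) - (4*x + 4) = -4*x + 4*exp(x) - 4 is ≥ 0 throughout, so the area is a single integral of |-4*x + 4*exp(x) - 4|.
∫[0,2] (-4*x + 4*exp(x) - 4) dx = -20 + 4*exp(2).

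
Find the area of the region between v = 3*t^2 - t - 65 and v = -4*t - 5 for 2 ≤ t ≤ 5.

The difference (3*t^2 - t - 65) - (-4*t - 5) = 3*t^2 + 3*t - 60 changes sign at t = 4 inside [2, 5], so split the integral there.
∫[2,4] (3*t^2 + 3*t - 60) dt = -46; the area of that piece is 46.
∫[4,5] (3*t^2 + 3*t - 60) dt = 29/2.
Total area = 46 + 29/2 = 121/2.

121/2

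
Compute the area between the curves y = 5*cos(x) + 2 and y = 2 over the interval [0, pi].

The difference (5*cos(x) + 2) - (2) = 5*cos(x) changes sign at x = pi/2 inside [0, pi], so split the integral there.
∫[0,pi/2] (5*cos(x)) dx = 5.
∫[pi/2,pi] (5*cos(x)) dx = -5; the area of that piece is 5.
Total area = 5 + 5 = 10.

10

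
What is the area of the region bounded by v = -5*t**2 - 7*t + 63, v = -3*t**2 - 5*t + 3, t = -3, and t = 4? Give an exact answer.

On [-3, 4], (-5*t**2 - 7*t + 63) - (-3*t**2 - 5*t + 3) = -2*t**2 - 2*t + 60 is ≥ 0 throughout, so the area is a single integral of |-2*t**2 - 2*t + 60|.
∫[-3,4] (-2*t**2 - 2*t + 60) dt = 1057/3.

1057/3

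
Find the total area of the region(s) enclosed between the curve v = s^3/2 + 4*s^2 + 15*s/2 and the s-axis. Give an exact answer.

The curve meets the s-axis where s^3/2 + 4*s^2 + 15*s/2 = 0, i.e. s*(s + 3)*(s + 5)/2 = 0, at s = -5, -3, 0.
On [-5, -3] the curve lies above the axis; ∫[-5,-3] (s^3/2 + 4*s^2 + 15*s/2) ds = 8/3, giving area 8/3.
On [-3, 0] the curve lies below the axis; ∫[-3,0] (s^3/2 + 4*s^2 + 15*s/2) ds = -63/8, giving area 63/8.
Total area = 8/3 + 63/8 = 253/24.

253/24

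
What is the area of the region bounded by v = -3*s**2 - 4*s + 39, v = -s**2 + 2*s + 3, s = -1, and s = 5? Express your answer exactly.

428/3

The difference (-3*s**2 - 4*s + 39) - (-s**2 + 2*s + 3) = -2*s**2 - 6*s + 36 changes sign at s = 3 inside [-1, 5], so split the integral there.
∫[-1,3] (-2*s**2 - 6*s + 36) ds = 304/3.
∫[3,5] (-2*s**2 - 6*s + 36) ds = -124/3; the area of that piece is 124/3.
Total area = 304/3 + 124/3 = 428/3.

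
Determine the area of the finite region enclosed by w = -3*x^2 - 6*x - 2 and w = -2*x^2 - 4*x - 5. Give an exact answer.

Set the curves equal: -3*x^2 - 6*x - 2 = -2*x^2 - 4*x - 5, so -x^2 - 2*x + 3 = 0, which factors as -(x - 1)*(x + 3) = 0. The curves meet at x = -3, 1.
On [-3, 1], w = -3*x^2 - 6*x - 2 is on top; that piece has area ∫[-3,1] (-x^2 - 2*x + 3) dx = 32/3.

32/3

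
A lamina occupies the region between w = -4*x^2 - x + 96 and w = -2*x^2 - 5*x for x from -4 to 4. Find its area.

2048/3

On [-4, 4], (-4*x^2 - x + 96) - (-2*x^2 - 5*x) = -2*x^2 + 4*x + 96 is ≥ 0 throughout, so the area is a single integral of |-2*x^2 + 4*x + 96|.
∫[-4,4] (-2*x^2 + 4*x + 96) dx = 2048/3.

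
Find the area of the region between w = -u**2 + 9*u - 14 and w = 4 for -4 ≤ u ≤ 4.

189

The difference (-u**2 + 9*u - 14) - (4) = -u**2 + 9*u - 18 changes sign at u = 3 inside [-4, 4], so split the integral there.
∫[-4,3] (-u**2 + 9*u - 18) du = -1127/6; the area of that piece is 1127/6.
∫[3,4] (-u**2 + 9*u - 18) du = 7/6.
Total area = 1127/6 + 7/6 = 189.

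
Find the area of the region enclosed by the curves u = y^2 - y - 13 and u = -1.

343/6

Both boundary curves give u as a function of y, so integrate with respect to y. Setting them equal: y^2 - y - 12 = 0, i.e. (y - 4)*(y + 3) = 0, so they meet at y = -3, 4.
For y in [-3, 4], u = y^2 - y - 13 is on the left; area = ∫[-3,4] (-(y^2 - y - 12)) dy = 343/6.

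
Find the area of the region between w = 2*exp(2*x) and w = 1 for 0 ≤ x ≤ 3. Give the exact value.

On [0, 3], (2*exp(2*x)) - (1) = 2*exp(2*x) - 1 is ≥ 0 throughout, so the area is a single integral of |2*exp(2*x) - 1|.
∫[0,3] (2*exp(2*x) - 1) dx = -4 + exp(6).

-4 + exp(6)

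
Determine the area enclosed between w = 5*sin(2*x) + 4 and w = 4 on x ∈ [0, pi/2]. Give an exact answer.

On [0, pi/2], (5*sin(2*x) + 4) - (4) = 5*sin(2*x) is ≥ 0 throughout, so the area is a single integral of |5*sin(2*x)|.
∫[0,pi/2] (5*sin(2*x)) dx = 5.

5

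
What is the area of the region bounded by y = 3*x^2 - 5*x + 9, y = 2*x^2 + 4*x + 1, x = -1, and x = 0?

On [-1, 0], (3*x^2 - 5*x + 9) - (2*x^2 + 4*x + 1) = x^2 - 9*x + 8 is ≥ 0 throughout, so the area is a single integral of |x^2 - 9*x + 8|.
∫[-1,0] (x^2 - 9*x + 8) dx = 77/6.

77/6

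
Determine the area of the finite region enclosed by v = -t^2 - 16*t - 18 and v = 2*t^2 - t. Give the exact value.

1/2

Set the curves equal: -t^2 - 16*t - 18 = 2*t^2 - t, so -3*t^2 - 15*t - 18 = 0, which factors as -3*(t + 2)*(t + 3) = 0. The curves meet at t = -3, -2.
On [-3, -2], v = -t^2 - 16*t - 18 is on top; that piece has area ∫[-3,-2] (-3*t^2 - 15*t - 18) dt = 1/2.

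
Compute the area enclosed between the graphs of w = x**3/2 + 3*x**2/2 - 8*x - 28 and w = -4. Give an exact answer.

Set the curves equal: x**3/2 + 3*x**2/2 - 8*x - 28 = -4, so x**3/2 + 3*x**2/2 - 8*x - 24 = 0, which factors as (x - 4)*(x + 3)*(x + 4)/2 = 0. The curves meet at x = -4, -3, 4.
On [-4, -3], w = x**3/2 + 3*x**2/2 - 8*x - 28 is on top; that piece has area ∫[-4,-3] (x**3/2 + 3*x**2/2 - 8*x - 24) dx = 5/8.
On [-3, 4], w = -4 is on top; that piece has area ∫[-3,4] (-(x**3/2 + 3*x**2/2 - 8*x - 24)) dx = 1029/8.
Total enclosed area = 5/8 + 1029/8 = 517/4.

517/4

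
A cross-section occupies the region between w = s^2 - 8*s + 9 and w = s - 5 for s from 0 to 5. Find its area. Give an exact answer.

157/6

The difference (s^2 - 8*s + 9) - (s - 5) = s^2 - 9*s + 14 changes sign at s = 2 inside [0, 5], so split the integral there.
∫[0,2] (s^2 - 9*s + 14) ds = 38/3.
∫[2,5] (s^2 - 9*s + 14) ds = -27/2; the area of that piece is 27/2.
Total area = 38/3 + 27/2 = 157/6.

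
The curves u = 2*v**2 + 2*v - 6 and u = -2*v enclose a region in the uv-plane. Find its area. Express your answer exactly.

64/3

Both boundary curves give u as a function of v, so integrate with respect to v. Setting them equal: 2*v**2 + 4*v - 6 = 0, i.e. 2*(v - 1)*(v + 3) = 0, so they meet at v = -3, 1.
For v in [-3, 1], u = 2*v**2 + 2*v - 6 is on the left; area = ∫[-3,1] (-(2*v**2 + 4*v - 6)) dv = 64/3.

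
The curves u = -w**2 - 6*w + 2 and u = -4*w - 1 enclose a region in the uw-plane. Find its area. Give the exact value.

Both boundary curves give u as a function of w, so integrate with respect to w. Setting them equal: -w**2 - 2*w + 3 = 0, i.e. -(w - 1)*(w + 3) = 0, so they meet at w = -3, 1.
For w in [-3, 1], u = -w**2 - 6*w + 2 is on the right; area = ∫[-3,1] (-w**2 - 2*w + 3) dw = 32/3.

32/3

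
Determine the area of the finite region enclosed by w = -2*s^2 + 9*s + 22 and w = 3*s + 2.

Set the curves equal: -2*s^2 + 9*s + 22 = 3*s + 2, so -2*s^2 + 6*s + 20 = 0, which factors as -2*(s - 5)*(s + 2) = 0. The curves meet at s = -2, 5.
On [-2, 5], w = -2*s^2 + 9*s + 22 is on top; that piece has area ∫[-2,5] (-2*s^2 + 6*s + 20) ds = 343/3.

343/3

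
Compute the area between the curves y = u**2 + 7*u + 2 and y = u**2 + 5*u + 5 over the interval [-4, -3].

10

On [-4, -3], (u**2 + 7*u + 2) - (u**2 + 5*u + 5) = 2*u - 3 is ≤ 0 throughout, so the area is a single integral of |2*u - 3|.
∫[-4,-3] (2*u - 3) du = -10; the area of that piece is 10.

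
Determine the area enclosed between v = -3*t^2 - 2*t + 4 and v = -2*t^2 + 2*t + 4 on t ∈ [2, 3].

On [2, 3], (-3*t^2 - 2*t + 4) - (-2*t^2 + 2*t + 4) = -t^2 - 4*t is ≤ 0 throughout, so the area is a single integral of |-t^2 - 4*t|.
∫[2,3] (-t^2 - 4*t) dt = -49/3; the area of that piece is 49/3.

49/3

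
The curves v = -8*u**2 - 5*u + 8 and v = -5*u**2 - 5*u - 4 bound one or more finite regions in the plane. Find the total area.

Set the curves equal: -8*u**2 - 5*u + 8 = -5*u**2 - 5*u - 4, so -3*u**2 + 12 = 0, which factors as -3*(u - 2)*(u + 2) = 0. The curves meet at u = -2, 2.
On [-2, 2], v = -8*u**2 - 5*u + 8 is on top; that piece has area ∫[-2,2] (-3*u**2 + 12) du = 32.

32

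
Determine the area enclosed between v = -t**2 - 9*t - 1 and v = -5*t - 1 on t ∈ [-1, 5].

The difference (-t**2 - 9*t - 1) - (-5*t - 1) = -t**2 - 4*t changes sign at t = 0 inside [-1, 5], so split the integral there.
∫[-1,0] (-t**2 - 4*t) dt = 5/3.
∫[0,5] (-t**2 - 4*t) dt = -275/3; the area of that piece is 275/3.
Total area = 5/3 + 275/3 = 280/3.

280/3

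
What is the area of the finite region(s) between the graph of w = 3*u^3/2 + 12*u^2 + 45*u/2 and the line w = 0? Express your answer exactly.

253/8

The curve meets the u-axis where 3*u^3/2 + 12*u^2 + 45*u/2 = 0, i.e. 3*u*(u + 3)*(u + 5)/2 = 0, at u = -5, -3, 0.
On [-5, -3] the curve lies above the axis; ∫[-5,-3] (3*u^3/2 + 12*u^2 + 45*u/2) du = 8, giving area 8.
On [-3, 0] the curve lies below the axis; ∫[-3,0] (3*u^3/2 + 12*u^2 + 45*u/2) du = -189/8, giving area 189/8.
Total area = 8 + 189/8 = 253/8.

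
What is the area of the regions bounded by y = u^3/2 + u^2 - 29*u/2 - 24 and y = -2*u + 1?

2459/12

Set the curves equal: u^3/2 + u^2 - 29*u/2 - 24 = -2*u + 1, so u^3/2 + u^2 - 25*u/2 - 25 = 0, which factors as (u - 5)*(u + 2)*(u + 5)/2 = 0. The curves meet at u = -5, -2, 5.
On [-5, -2], y = u^3/2 + u^2 - 29*u/2 - 24 is on top; that piece has area ∫[-5,-2] (u^3/2 + u^2 - 25*u/2 - 25) du = 153/8.
On [-2, 5], y = -2*u + 1 is on top; that piece has area ∫[-2,5] (-(u^3/2 + u^2 - 25*u/2 - 25)) du = 4459/24.
Total enclosed area = 153/8 + 4459/24 = 2459/12.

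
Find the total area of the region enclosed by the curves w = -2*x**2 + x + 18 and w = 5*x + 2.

Set the curves equal: -2*x**2 + x + 18 = 5*x + 2, so -2*x**2 - 4*x + 16 = 0, which factors as -2*(x - 2)*(x + 4) = 0. The curves meet at x = -4, 2.
On [-4, 2], w = -2*x**2 + x + 18 is on top; that piece has area ∫[-4,2] (-2*x**2 - 4*x + 16) dx = 72.

72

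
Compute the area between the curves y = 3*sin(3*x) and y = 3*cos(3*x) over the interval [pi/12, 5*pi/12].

2*sqrt(2)

On [pi/12, 5*pi/12], (3*sin(3*x)) - (3*cos(3*x)) = 3*sin(3*x) - 3*cos(3*x) is ≥ 0 throughout, so the area is a single integral of |3*sin(3*x) - 3*cos(3*x)|.
∫[pi/12,5*pi/12] (3*sin(3*x) - 3*cos(3*x)) dx = 2*sqrt(2).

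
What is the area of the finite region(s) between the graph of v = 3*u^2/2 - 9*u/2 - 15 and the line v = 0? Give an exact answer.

343/4

The curve meets the u-axis where 3*u^2/2 - 9*u/2 - 15 = 0, i.e. 3*(u - 5)*(u + 2)/2 = 0, at u = -2, 5.
On [-2, 5] the curve lies below the axis; ∫[-2,5] (3*u^2/2 - 9*u/2 - 15) du = -343/4, giving area 343/4.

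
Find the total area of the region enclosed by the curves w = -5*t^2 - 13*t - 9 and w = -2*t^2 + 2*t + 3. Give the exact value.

Set the curves equal: -5*t^2 - 13*t - 9 = -2*t^2 + 2*t + 3, so -3*t^2 - 15*t - 12 = 0, which factors as -3*(t + 1)*(t + 4) = 0. The curves meet at t = -4, -1.
On [-4, -1], w = -5*t^2 - 13*t - 9 is on top; that piece has area ∫[-4,-1] (-3*t^2 - 15*t - 12) dt = 27/2.

27/2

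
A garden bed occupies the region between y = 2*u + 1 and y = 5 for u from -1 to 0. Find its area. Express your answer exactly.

5

On [-1, 0], (2*u + 1) - (5) = 2*u - 4 is ≤ 0 throughout, so the area is a single integral of |2*u - 4|.
∫[-1,0] (2*u - 4) du = -5; the area of that piece is 5.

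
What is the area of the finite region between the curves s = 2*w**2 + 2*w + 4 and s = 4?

1/3

Both boundary curves give s as a function of w, so integrate with respect to w. Setting them equal: 2*w**2 + 2*w = 0, i.e. 2*w*(w + 1) = 0, so they meet at w = -1, 0.
For w in [-1, 0], s = 2*w**2 + 2*w + 4 is on the left; area = ∫[-1,0] (-(2*w**2 + 2*w)) dw = 1/3.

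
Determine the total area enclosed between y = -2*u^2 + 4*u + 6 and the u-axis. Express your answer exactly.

64/3

The curve meets the u-axis where -2*u^2 + 4*u + 6 = 0, i.e. -2*(u - 3)*(u + 1) = 0, at u = -1, 3.
On [-1, 3] the curve lies above the axis; ∫[-1,3] (-2*u^2 + 4*u + 6) du = 64/3, giving area 64/3.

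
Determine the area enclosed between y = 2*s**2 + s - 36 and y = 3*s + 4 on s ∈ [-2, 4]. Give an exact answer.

On [-2, 4], (2*s**2 + s - 36) - (3*s + 4) = 2*s**2 - 2*s - 40 is ≤ 0 throughout, so the area is a single integral of |2*s**2 - 2*s - 40|.
∫[-2,4] (2*s**2 - 2*s - 40) ds = -204; the area of that piece is 204.

204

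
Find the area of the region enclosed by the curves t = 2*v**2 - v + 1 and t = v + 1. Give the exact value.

Both boundary curves give t as a function of v, so integrate with respect to v. Setting them equal: 2*v**2 - 2*v = 0, i.e. 2*v*(v - 1) = 0, so they meet at v = 0, 1.
For v in [0, 1], t = 2*v**2 - v + 1 is on the left; area = ∫[0,1] (-(2*v**2 - 2*v)) dv = 1/3.

1/3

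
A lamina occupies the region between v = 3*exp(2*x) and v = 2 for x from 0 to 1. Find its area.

-7/2 + 3*exp(2)/2

On [0, 1], (3*exp(2*x)) - (2) = 3*exp(2*x) - 2 is ≥ 0 throughout, so the area is a single integral of |3*exp(2*x) - 2|.
∫[0,1] (3*exp(2*x) - 2) dx = -7/2 + 3*exp(2)/2.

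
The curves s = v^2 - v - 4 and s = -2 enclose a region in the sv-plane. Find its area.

Both boundary curves give s as a function of v, so integrate with respect to v. Setting them equal: v^2 - v - 2 = 0, i.e. (v - 2)*(v + 1) = 0, so they meet at v = -1, 2.
For v in [-1, 2], s = v^2 - v - 4 is on the left; area = ∫[-1,2] (-(v^2 - v - 2)) dv = 9/2.

9/2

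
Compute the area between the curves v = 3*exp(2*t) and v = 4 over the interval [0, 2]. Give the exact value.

The difference (3*exp(2*t)) - (4) = 3*exp(2*t) - 4 changes sign at t = -log(3)/2 + log(2) inside [0, 2], so split the integral there.
∫[0,-log(3)/2 + log(2)] (3*exp(2*t) - 4) dt = log(9/16) + 1/2; the area of that piece is -1/2 + log(16/9).
∫[-log(3)/2 + log(2),2] (3*exp(2*t) - 4) dt = -10 - 2*log(3) + 4*log(2) + 3*exp(4)/2.
Total area = (-1/2 + log(16/9)) + (-10 - 2*log(3) + 4*log(2) + 3*exp(4)/2) = -21/2 - 4*log(3) + 8*log(2) + 3*exp(4)/2.

-21/2 - 4*log(3) + 8*log(2) + 3*exp(4)/2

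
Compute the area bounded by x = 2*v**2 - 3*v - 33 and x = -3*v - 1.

512/3

Both boundary curves give x as a function of v, so integrate with respect to v. Setting them equal: 2*v**2 - 32 = 0, i.e. 2*(v - 4)*(v + 4) = 0, so they meet at v = -4, 4.
For v in [-4, 4], x = 2*v**2 - 3*v - 33 is on the left; area = ∫[-4,4] (-(2*v**2 - 32)) dv = 512/3.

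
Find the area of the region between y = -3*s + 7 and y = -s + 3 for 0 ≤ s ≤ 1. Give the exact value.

3

On [0, 1], (-3*s + 7) - (-s + 3) = -2*s + 4 is ≥ 0 throughout, so the area is a single integral of |-2*s + 4|.
∫[0,1] (-2*s + 4) ds = 3.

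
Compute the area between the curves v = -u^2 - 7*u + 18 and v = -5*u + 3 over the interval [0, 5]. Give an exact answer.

137/3

The difference (-u^2 - 7*u + 18) - (-5*u + 3) = -u^2 - 2*u + 15 changes sign at u = 3 inside [0, 5], so split the integral there.
∫[0,3] (-u^2 - 2*u + 15) du = 27.
∫[3,5] (-u^2 - 2*u + 15) du = -56/3; the area of that piece is 56/3.
Total area = 27 + 56/3 = 137/3.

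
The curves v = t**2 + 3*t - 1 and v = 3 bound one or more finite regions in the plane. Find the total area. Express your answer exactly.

Set the curves equal: t**2 + 3*t - 1 = 3, so t**2 + 3*t - 4 = 0, which factors as (t - 1)*(t + 4) = 0. The curves meet at t = -4, 1.
On [-4, 1], v = 3 is on top; that piece has area ∫[-4,1] (-(t**2 + 3*t - 4)) dt = 125/6.

125/6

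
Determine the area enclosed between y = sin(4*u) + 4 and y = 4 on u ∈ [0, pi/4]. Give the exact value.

1/2

On [0, pi/4], (sin(4*u) + 4) - (4) = sin(4*u) is ≥ 0 throughout, so the area is a single integral of |sin(4*u)|.
∫[0,pi/4] (sin(4*u)) du = 1/2.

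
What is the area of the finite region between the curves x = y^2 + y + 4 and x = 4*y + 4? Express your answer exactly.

9/2

Both boundary curves give x as a function of y, so integrate with respect to y. Setting them equal: y^2 - 3*y = 0, i.e. y*(y - 3) = 0, so they meet at y = 0, 3.
For y in [0, 3], x = y^2 + y + 4 is on the left; area = ∫[0,3] (-(y^2 - 3*y)) dy = 9/2.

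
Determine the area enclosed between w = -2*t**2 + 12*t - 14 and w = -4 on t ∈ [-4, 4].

The difference (-2*t**2 + 12*t - 14) - (-4) = -2*t**2 + 12*t - 10 changes sign at t = 1 inside [-4, 4], so split the integral there.
∫[-4,1] (-2*t**2 + 12*t - 10) dt = -550/3; the area of that piece is 550/3.
∫[1,4] (-2*t**2 + 12*t - 10) dt = 18.
Total area = 550/3 + 18 = 604/3.

604/3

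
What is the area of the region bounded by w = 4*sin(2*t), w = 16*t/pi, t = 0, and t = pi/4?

2 - pi/2

On [0, pi/4], (4*sin(2*t)) - (16*t/pi) = -16*t/pi + 4*sin(2*t) is ≥ 0 throughout, so the area is a single integral of |-16*t/pi + 4*sin(2*t)|.
∫[0,pi/4] (-16*t/pi + 4*sin(2*t)) dt = 2 - pi/2.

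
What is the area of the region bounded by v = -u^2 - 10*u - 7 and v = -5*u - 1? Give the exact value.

Set the curves equal: -u^2 - 10*u - 7 = -5*u - 1, so -u^2 - 5*u - 6 = 0, which factors as -(u + 2)*(u + 3) = 0. The curves meet at u = -3, -2.
On [-3, -2], v = -u^2 - 10*u - 7 is on top; that piece has area ∫[-3,-2] (-u^2 - 5*u - 6) du = 1/6.

1/6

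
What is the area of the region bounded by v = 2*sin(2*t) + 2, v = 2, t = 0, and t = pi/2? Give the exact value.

2

On [0, pi/2], (2*sin(2*t) + 2) - (2) = 2*sin(2*t) is ≥ 0 throughout, so the area is a single integral of |2*sin(2*t)|.
∫[0,pi/2] (2*sin(2*t)) dt = 2.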